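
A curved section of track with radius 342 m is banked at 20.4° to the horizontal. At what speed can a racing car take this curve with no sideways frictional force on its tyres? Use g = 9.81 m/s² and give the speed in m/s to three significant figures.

35.3 m/s

On a frictionless banked curve, N sinθ = mv²/r and N cosθ = mg, so tanθ = v²/(rg).
v = √(r g tanθ) = √(342 × 9.81 × tan 20.4°) = √(342 × 9.81 × 0.3719) = √1248 = 35.32 m/s.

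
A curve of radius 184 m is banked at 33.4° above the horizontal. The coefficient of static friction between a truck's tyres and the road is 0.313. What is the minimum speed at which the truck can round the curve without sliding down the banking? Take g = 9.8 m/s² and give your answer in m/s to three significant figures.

At the minimum speed, friction acts up the slope at its limiting value f = μN. Radially (horizontal, toward centre): N sinθ − μN cosθ = mv²/r. Vertically: N cosθ + μN sinθ = mg.
Dividing: v² = r g (sinθ − μcosθ)/(cosθ + μsinθ).
sinθ − μcosθ = 0.5505 − 0.313×0.8348 = 0.2892; cosθ + μsinθ = 0.8348 + 0.313×0.5505 = 1.007.
v² = 184 × 9.8 × 0.2892/1.007 = 517.7 m²/s², so v = 22.75 m/s.

22.8 m/s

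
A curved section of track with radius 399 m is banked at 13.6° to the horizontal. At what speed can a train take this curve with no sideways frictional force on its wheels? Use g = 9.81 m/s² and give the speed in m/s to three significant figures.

30.8 m/s

On a frictionless banked curve, N sinθ = mv²/r and N cosθ = mg, so tanθ = v²/(rg).
v = √(r g tanθ) = √(399 × 9.81 × tan 13.6°) = √(399 × 9.81 × 0.2419) = √946.9 = 30.77 m/s.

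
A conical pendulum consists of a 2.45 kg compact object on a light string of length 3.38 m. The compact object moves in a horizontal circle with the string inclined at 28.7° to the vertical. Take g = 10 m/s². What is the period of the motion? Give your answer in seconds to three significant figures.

3.42 s

r = L sinθ = 1.623 m. From T sinθ = mω²r and T cosθ = mg: tanθ = ω²r/g, so ω² = g tanθ / r = g/(L cosθ).
ω = √(g/(L cosθ)) = √(10.0/(3.38 × 0.8771)) = √3.373 = 1.837 rad/s.
Period = 2π/ω = 3.421 s.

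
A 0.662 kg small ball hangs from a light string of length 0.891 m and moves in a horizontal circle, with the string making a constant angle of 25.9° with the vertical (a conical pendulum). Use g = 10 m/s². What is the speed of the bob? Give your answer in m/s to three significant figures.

1.37 m/s

The radius of the circle is r = L sinθ = 0.891 × sin 25.9° = 0.3892 m.
Horizontally T sinθ = mv²/r and vertically T cosθ = mg, so tanθ = v²/(rg).
v = √(r g tanθ) = √(0.3892 × 10.0 × 0.4856) = √1.890 = 1.375 m/s.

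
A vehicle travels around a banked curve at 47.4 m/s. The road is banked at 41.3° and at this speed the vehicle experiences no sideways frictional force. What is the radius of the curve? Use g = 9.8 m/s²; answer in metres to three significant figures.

Frictionless banking: tanθ = v²/(rg), so r = v²/(g tanθ).
r = (47.4)²/(9.8 × tan 41.3°) = 2247/(9.8 × 0.8785) = 2247/8.610 = 261.0 m.

261 m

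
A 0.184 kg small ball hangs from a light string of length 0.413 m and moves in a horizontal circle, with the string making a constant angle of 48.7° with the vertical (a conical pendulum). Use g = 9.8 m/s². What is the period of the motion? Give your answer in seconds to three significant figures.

r = L sinθ = 0.3103 m. From T sinθ = mω²r and T cosθ = mg: tanθ = ω²r/g, so ω² = g tanθ / r = g/(L cosθ).
ω = √(g/(L cosθ)) = √(9.8/(0.413 × 0.6600)) = √35.95 = 5.996 rad/s.
Period = 2π/ω = 1.048 s.

1.05 s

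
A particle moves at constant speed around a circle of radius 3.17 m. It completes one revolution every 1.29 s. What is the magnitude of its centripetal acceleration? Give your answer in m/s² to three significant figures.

75.2 m/s²

v = 2πr/T = 2π × 3.17/1.29 = 15.44 m/s.
a_c = v²/r = (15.44)²/3.17 = 238.4/3.17 = 75.20 m/s².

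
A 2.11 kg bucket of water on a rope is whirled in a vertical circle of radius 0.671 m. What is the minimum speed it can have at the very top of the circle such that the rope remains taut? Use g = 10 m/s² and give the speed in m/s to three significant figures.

2.59 m/s

At the top, both weight mg and T point toward the centre: T + mg = mv²/r.
At minimum speed T → 0, so mg = mv_min²/r ⇒ v_min = √(g r) = √(10.0 × 0.671) = 2.590 m/s.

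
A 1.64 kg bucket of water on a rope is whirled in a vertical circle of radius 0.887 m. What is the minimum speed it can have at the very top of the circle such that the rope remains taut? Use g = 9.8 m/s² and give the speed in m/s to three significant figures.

At the top, both weight mg and T point toward the centre: T + mg = mv²/r.
At minimum speed T → 0, so mg = mv_min²/r ⇒ v_min = √(g r) = √(9.8 × 0.887) = 2.948 m/s.

2.95 m/s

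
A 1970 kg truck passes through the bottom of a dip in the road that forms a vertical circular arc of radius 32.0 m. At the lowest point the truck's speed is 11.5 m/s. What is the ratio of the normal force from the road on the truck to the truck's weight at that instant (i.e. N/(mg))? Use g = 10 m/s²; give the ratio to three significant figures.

1.41

At the bottom, N − mg = mv²/r, so N = m(v²/r + g) and N/(mg) = v²/(rg) + 1 = (11.5)²/(32.0 × 10.0) + 1 = 0.4133 + 1 = 1.413.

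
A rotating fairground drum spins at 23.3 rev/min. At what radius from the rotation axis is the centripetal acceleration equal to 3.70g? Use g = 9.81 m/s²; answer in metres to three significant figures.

6.10 m

ω = 23.3 rev/min × 2π/60 = 2.440 rad/s.
a_c = ω²r = 3.70g ⇒ r = 3.70 × 9.81 / (2.440)² = 36.30/5.953 = 6.097 m.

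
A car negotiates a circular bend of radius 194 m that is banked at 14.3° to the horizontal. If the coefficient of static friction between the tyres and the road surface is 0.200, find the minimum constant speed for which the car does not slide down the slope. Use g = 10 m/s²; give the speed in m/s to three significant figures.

At the minimum speed, friction acts up the slope at its limiting value f = μN. Radially (horizontal, toward centre): N sinθ − μN cosθ = mv²/r. Vertically: N cosθ + μN sinθ = mg.
Dividing: v² = r g (sinθ − μcosθ)/(cosθ + μsinθ).
sinθ − μcosθ = 0.2470 − 0.200×0.9690 = 0.05320; cosθ + μsinθ = 0.9690 + 0.200×0.2470 = 1.018.
v² = 194 × 10.0 × 0.05320/1.018 = 101.3 m²/s², so v = 10.07 m/s.

10.1 m/s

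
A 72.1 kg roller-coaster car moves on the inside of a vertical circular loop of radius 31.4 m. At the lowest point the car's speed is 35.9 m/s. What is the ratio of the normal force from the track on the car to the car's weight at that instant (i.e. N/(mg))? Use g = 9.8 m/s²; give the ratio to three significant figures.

5.19

At the bottom, N − mg = mv²/r, so N = m(v²/r + g) and N/(mg) = v²/(rg) + 1 = (35.9)²/(31.4 × 9.8) + 1 = 4.188 + 1 = 5.188.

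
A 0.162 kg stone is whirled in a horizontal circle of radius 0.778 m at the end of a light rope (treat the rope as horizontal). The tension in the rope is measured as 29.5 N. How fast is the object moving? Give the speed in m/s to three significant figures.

11.9 m/s

T = m v²/r ⇒ v = √(T r / m) = √(29.5 × 0.778 / 0.162) = √141.7 = 11.90 m/s.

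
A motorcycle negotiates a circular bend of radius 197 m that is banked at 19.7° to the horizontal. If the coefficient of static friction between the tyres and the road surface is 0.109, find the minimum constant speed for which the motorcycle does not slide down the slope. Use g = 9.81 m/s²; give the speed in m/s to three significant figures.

21.5 m/s

At the minimum speed, friction acts up the slope at its limiting value f = μN. Radially (horizontal, toward centre): N sinθ − μN cosθ = mv²/r. Vertically: N cosθ + μN sinθ = mg.
Dividing: v² = r g (sinθ − μcosθ)/(cosθ + μsinθ).
sinθ − μcosθ = 0.3371 − 0.109×0.9415 = 0.2345; cosθ + μsinθ = 0.9415 + 0.109×0.3371 = 0.9782.
v² = 197 × 9.81 × 0.2345/0.9782 = 463.2 m²/s², so v = 21.52 m/s.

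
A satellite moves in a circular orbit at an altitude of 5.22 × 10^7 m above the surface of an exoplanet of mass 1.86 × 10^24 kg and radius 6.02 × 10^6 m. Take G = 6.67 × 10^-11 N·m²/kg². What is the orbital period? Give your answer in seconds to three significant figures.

251000 s

r = R + h = 6.02 × 10^6 + 5.22 × 10^7 = 5.822 × 10^7 m. Gravity provides the centripetal force: G M m / r² = m v² / r ⇒ v = √(GM/r) = 1460 m/s.
T = 2πr/v = 2π × 5.822 × 10^7 / 1460 = 250600 s.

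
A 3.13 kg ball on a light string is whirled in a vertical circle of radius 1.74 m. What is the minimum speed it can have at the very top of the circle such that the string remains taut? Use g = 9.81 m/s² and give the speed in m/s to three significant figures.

At the top, both weight mg and T point toward the centre: T + mg = mv²/r.
At minimum speed T → 0, so mg = mv_min²/r ⇒ v_min = √(g r) = √(9.81 × 1.74) = 4.132 m/s.

4.13 m/s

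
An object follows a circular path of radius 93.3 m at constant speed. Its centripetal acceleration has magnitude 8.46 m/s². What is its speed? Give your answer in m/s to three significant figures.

a_c = v²/r ⇒ v = √(a_c · r) = √(8.46 × 93.3) = √789.3 = 28.09 m/s.

28.1 m/s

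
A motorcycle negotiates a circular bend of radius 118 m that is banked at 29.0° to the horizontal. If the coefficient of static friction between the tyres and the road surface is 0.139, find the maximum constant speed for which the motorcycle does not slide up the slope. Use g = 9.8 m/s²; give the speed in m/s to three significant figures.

29.5 m/s

At the maximum speed, friction acts down the slope at its limiting value f = μN. Radially (horizontal, toward centre): N sinθ + μN cosθ = mv²/r. Vertically: N cosθ − μN sinθ = mg.
Dividing: v² = r g (sinθ + μcosθ)/(cosθ − μsinθ).
sinθ + μcosθ = 0.4848 + 0.139×0.8746 = 0.6064; cosθ − μsinθ = 0.8746 − 0.139×0.4848 = 0.8072.
v² = 118 × 9.8 × 0.6064/0.8072 = 868.7 m²/s², so v = 29.47 m/s.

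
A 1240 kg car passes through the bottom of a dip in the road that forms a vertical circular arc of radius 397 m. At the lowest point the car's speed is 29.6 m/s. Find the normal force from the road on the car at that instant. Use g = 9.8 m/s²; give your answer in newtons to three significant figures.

At the lowest point, N points up (toward the centre) and the weight mg points down (away from the centre), so the net inward force is N − mg = mv²/r.
N = m(v²/r + g) = 1240 × ((29.6)²/397 + 9.8) = 1240 × (2.207 + 9.8) = 1240 × 12.01 = 14890 N.

14900 N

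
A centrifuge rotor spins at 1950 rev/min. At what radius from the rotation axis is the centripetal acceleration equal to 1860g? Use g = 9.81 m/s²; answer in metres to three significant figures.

ω = 1950 rev/min × 2π/60 = 204.2 rad/s.
a_c = ω²r = 1860g ⇒ r = 1860 × 9.81 / (204.2)² = 18250/41700 = 0.4376 m.

0.438 m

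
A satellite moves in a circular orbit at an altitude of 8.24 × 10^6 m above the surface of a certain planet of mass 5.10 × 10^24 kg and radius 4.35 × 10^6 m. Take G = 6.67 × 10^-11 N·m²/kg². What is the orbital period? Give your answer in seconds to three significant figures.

r = R + h = 4.35 × 10^6 + 8.24 × 10^6 = 1.259 × 10^7 m. Gravity provides the centripetal force: G M m / r² = m v² / r ⇒ v = √(GM/r) = 5198 m/s.
T = 2πr/v = 2π × 1.259 × 10^7 / 5198 = 15220 s.

15200 s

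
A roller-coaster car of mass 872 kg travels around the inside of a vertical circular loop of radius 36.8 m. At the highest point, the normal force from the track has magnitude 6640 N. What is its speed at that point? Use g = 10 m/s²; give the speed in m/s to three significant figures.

At the top, N + mg = mv²/r, so v = √(r(N/m + g)) = √(36.8 × (6640/872 + 10.0)) = √(36.8 × 17.61) = √648.2 = 25.46 m/s.

25.5 m/s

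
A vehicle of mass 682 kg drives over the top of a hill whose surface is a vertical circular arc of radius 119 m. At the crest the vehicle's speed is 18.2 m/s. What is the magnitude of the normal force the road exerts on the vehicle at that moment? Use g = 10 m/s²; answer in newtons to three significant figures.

4920 N

At the crest the centripetal acceleration points downward (toward the centre of the arc), so mg − N = mv²/r.
N = m(g − v²/r) = 682 × (10.0 − (18.2)²/119) = 682 × (10.0 − 2.784) = 682 × 7.216 = 4922 N.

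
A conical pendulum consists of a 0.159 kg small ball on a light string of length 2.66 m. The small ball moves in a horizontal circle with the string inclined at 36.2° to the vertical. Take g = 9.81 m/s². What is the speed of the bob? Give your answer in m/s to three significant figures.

The radius of the circle is r = L sinθ = 2.66 × sin 36.2° = 1.571 m.
Horizontally T sinθ = mv²/r and vertically T cosθ = mg, so tanθ = v²/(rg).
v = √(r g tanθ) = √(1.571 × 9.81 × 0.7319) = √11.28 = 3.359 m/s.

3.36 m/s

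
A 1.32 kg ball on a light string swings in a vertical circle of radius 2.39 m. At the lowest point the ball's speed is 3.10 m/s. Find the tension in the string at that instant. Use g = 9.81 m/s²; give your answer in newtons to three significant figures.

18.3 N

At the lowest point, T points up (toward the centre) and the weight mg points down (away from the centre), so the net inward force is T − mg = mv²/r.
T = m(v²/r + g) = 1.32 × ((3.10)²/2.39 + 9.81) = 1.32 × (4.021 + 9.81) = 1.32 × 13.83 = 18.26 N.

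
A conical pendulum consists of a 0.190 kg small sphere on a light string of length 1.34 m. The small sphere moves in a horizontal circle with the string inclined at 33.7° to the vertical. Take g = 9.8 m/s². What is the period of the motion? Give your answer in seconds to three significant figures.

2.12 s

r = L sinθ = 0.7435 m. From T sinθ = mω²r and T cosθ = mg: tanθ = ω²r/g, so ω² = g tanθ / r = g/(L cosθ).
ω = √(g/(L cosθ)) = √(9.8/(1.34 × 0.8320)) = √8.791 = 2.965 rad/s.
Period = 2π/ω = 2.119 s.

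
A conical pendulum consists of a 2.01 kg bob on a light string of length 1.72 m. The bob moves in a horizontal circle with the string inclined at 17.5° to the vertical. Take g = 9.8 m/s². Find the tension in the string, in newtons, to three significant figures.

Vertically the bob has no acceleration, so T cosθ = mg.
T = mg/cosθ = 2.01 × 9.8 / cos 17.5° = 19.70/0.9537 = 20.65 N.

20.7 N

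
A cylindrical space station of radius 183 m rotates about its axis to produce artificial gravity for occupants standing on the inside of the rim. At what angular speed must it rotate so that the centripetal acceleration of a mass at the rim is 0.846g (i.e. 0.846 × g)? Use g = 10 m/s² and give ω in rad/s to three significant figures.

0.215 rad/s

Centripetal acceleration a_c = ω²r. Setting ω²r = 0.846g:
ω = √(0.846g / r) = √(0.846 × 10.0 / 183) = √0.04623 = 0.2150 rad/s.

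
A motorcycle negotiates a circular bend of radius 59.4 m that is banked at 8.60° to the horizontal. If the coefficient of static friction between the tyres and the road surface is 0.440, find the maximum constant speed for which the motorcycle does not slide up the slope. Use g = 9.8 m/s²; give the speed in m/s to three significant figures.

At the maximum speed, friction acts down the slope at its limiting value f = μN. Radially (horizontal, toward centre): N sinθ + μN cosθ = mv²/r. Vertically: N cosθ − μN sinθ = mg.
Dividing: v² = r g (sinθ + μcosθ)/(cosθ − μsinθ).
sinθ + μcosθ = 0.1495 + 0.440×0.9888 = 0.5846; cosθ − μsinθ = 0.9888 − 0.440×0.1495 = 0.9230.
v² = 59.4 × 9.8 × 0.5846/0.9230 = 368.7 m²/s², so v = 19.20 m/s.

19.2 m/s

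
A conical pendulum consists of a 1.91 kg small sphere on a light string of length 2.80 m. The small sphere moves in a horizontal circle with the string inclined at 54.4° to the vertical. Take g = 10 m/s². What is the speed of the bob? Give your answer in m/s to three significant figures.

5.64 m/s

The radius of the circle is r = L sinθ = 2.80 × sin 54.4° = 2.277 m.
Horizontally T sinθ = mv²/r and vertically T cosθ = mg, so tanθ = v²/(rg).
v = √(r g tanθ) = √(2.277 × 10.0 × 1.397) = √31.80 = 5.639 m/s.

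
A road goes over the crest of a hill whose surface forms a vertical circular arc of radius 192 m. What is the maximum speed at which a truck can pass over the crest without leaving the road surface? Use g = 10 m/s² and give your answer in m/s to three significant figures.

43.8 m/s

At the crest the centre of the circle is below the truck, so the net downward (centripetal) force is mg − N = mv²/r.
The truck leaves the road when N → 0, giving v_max = √(g r) = √(10.0 × 192) = 43.82 m/s.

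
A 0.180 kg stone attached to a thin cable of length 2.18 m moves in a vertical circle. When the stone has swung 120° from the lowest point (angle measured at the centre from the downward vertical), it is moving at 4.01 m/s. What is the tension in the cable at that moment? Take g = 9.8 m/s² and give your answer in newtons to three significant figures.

0.446 N

Take the radial direction toward the centre of the circle as positive. The component of the weight along the string toward the centre is −mg cos φ (φ measured from the bottom), so Newton's second law along the string gives T − mg cos φ = m v²/r.
cos 120° = -0.5000, so T = m(v²/r + g cos φ) = 0.180 × ((4.01)²/2.18 + 9.8 × -0.5000) = 0.180 × (7.376 + (-4.900)) = 0.180 × 2.476 = 0.4457 N.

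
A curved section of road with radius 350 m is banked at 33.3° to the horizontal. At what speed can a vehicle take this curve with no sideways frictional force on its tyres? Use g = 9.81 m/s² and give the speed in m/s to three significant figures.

On a frictionless banked curve, N sinθ = mv²/r and N cosθ = mg, so tanθ = v²/(rg).
v = √(r g tanθ) = √(350 × 9.81 × tan 33.3°) = √(350 × 9.81 × 0.6569) = √2255 = 47.49 m/s.

47.5 m/s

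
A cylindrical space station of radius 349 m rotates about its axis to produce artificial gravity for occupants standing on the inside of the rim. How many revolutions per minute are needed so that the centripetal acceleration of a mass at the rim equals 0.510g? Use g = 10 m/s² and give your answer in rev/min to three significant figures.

1.15 rev/min

Require ω²r = 0.510g, so ω = √(0.510 × 10.0/349) = 0.1209 rad/s.
In rev/min: ω × 60/(2π) = 0.1209 × 60/(2π) = 1.154 rev/min.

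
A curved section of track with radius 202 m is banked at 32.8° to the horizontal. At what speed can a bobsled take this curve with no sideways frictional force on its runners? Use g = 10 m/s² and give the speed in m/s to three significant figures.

36.1 m/s

On a frictionless banked curve, N sinθ = mv²/r and N cosθ = mg, so tanθ = v²/(rg).
v = √(r g tanθ) = √(202 × 10.0 × tan 32.8°) = √(202 × 10.0 × 0.6445) = √1302 = 36.08 m/s.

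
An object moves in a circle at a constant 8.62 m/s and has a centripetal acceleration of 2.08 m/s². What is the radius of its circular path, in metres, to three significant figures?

a_c = v²/r ⇒ r = v²/a_c = (8.62)²/2.08 = 74.30/2.08 = 35.72 m.

35.7 m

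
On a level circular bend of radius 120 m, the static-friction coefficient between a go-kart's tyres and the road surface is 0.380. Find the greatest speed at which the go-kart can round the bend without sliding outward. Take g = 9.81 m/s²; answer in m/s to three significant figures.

21.2 m/s

On a flat curve, static friction is the only horizontal force, so it must supply the full centripetal force: μ_s m g = m v²/r.
Mass cancels: v_max = √(μ_s g r) = √(0.380 × 9.81 × 120) = √447.3 = 21.15 m/s.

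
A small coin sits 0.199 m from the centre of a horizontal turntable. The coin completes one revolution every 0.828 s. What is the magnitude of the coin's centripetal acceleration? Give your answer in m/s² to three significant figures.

v = 2πr/T = 2π × 0.199/0.828 = 1.510 m/s.
a_c = v²/r = (1.510)²/0.199 = 2.280/0.199 = 11.46 m/s².

11.5 m/s²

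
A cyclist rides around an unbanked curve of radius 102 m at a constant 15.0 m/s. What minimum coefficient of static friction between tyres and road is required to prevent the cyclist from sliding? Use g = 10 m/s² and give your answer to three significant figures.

0.221

Friction provides the centripetal force: μ_s m g = m v²/r, so μ_s = v²/(g r) = (15.00)²/(10.0 × 102) = 225.0/1020 = 0.2206.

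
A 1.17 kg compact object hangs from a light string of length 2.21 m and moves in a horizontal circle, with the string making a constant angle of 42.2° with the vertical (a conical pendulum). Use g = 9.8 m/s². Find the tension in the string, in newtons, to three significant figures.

Vertically the bob has no acceleration, so T cosθ = mg.
T = mg/cosθ = 1.17 × 9.8 / cos 42.2° = 11.47/0.7408 = 15.48 N.

15.5 N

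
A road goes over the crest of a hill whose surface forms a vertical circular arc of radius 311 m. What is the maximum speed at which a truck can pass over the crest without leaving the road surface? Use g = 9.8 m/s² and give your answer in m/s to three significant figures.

55.2 m/s

At the crest the centre of the circle is below the truck, so the net downward (centripetal) force is mg − N = mv²/r.
The truck leaves the road when N → 0, giving v_max = √(g r) = √(9.8 × 311) = 55.21 m/s.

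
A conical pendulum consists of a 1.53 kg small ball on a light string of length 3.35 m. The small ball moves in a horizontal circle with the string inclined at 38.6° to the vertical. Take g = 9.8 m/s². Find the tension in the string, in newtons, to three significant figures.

19.2 N

Vertically the bob has no acceleration, so T cosθ = mg.
T = mg/cosθ = 1.53 × 9.8 / cos 38.6° = 14.99/0.7815 = 19.19 N.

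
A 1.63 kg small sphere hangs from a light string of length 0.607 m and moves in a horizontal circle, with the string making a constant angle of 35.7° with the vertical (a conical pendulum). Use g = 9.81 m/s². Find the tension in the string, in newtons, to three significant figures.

19.7 N

Vertically the bob has no acceleration, so T cosθ = mg.
T = mg/cosθ = 1.63 × 9.81 / cos 35.7° = 15.99/0.8121 = 19.69 N.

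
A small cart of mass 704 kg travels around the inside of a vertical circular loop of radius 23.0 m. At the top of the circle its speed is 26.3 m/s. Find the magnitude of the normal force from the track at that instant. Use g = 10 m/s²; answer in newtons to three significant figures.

At the top, both N and the weight mg point inward (toward the centre), so N + mg = mv²/r.
N = m(v²/r − g) = 704 × ((26.3)²/23.0 − 10.0) = 704 × (30.07 − 10.0) = 704 × 20.07 = 14130 N.

14100 N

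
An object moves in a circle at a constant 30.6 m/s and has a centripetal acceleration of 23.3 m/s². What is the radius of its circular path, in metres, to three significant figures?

a_c = v²/r ⇒ r = v²/a_c = (30.6)²/23.3 = 936.4/23.3 = 40.19 m.

40.2 m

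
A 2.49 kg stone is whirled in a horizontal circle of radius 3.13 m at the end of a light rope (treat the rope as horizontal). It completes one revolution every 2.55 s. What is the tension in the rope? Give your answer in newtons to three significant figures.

47.3 N

v = 2πr/T = 2π × 3.13/2.55 = 7.712 m/s.
The tension is the only horizontal force, so it supplies the full centripetal force: T = m v²/r = 2.49 × (7.712)²/3.13 = 2.49 × 59.48/3.13 = 47.32 N.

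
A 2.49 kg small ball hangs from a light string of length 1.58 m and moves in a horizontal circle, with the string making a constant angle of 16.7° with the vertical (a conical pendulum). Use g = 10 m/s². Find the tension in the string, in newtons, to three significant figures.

26.0 N

Vertically the bob has no acceleration, so T cosθ = mg.
T = mg/cosθ = 2.49 × 10.0 / cos 16.7° = 24.90/0.9578 = 26.00 N.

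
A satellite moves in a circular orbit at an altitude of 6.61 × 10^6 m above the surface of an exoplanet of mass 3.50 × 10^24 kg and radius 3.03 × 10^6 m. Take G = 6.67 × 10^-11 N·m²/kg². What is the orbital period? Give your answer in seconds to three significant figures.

12300 s

r = R + h = 3.03 × 10^6 + 6.61 × 10^6 = 9.640 × 10^6 m. Gravity provides the centripetal force: G M m / r² = m v² / r ⇒ v = √(GM/r) = 4921 m/s.
T = 2πr/v = 2π × 9.640 × 10^6 / 4921 = 12310 s.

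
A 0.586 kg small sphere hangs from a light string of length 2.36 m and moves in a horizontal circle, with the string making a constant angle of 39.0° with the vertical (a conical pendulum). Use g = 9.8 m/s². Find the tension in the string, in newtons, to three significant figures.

Vertically the bob has no acceleration, so T cosθ = mg.
T = mg/cosθ = 0.586 × 9.8 / cos 39.0° = 5.743/0.7771 = 7.390 N.

7.39 N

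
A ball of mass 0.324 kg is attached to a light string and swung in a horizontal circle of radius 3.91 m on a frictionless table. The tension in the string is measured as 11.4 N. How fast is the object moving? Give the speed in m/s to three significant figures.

11.7 m/s

T = m v²/r ⇒ v = √(T r / m) = √(11.4 × 3.91 / 0.324) = √137.6 = 11.73 m/s.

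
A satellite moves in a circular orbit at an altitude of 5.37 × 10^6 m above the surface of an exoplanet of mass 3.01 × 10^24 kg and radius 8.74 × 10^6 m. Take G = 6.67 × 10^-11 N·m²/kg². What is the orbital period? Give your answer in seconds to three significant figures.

23500 s

r = R + h = 8.74 × 10^6 + 5.37 × 10^6 = 1.411 × 10^7 m. Gravity provides the centripetal force: G M m / r² = m v² / r ⇒ v = √(GM/r) = 3772 m/s.
T = 2πr/v = 2π × 1.411 × 10^7 / 3772 = 23500 s.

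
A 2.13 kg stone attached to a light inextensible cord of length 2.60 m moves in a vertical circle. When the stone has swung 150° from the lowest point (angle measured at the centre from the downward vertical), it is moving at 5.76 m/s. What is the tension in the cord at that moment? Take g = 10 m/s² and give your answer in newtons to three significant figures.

8.73 N

Take the radial direction toward the centre of the circle as positive. The component of the weight along the string toward the centre is −mg cos φ (φ measured from the bottom), so Newton's second law along the string gives T − mg cos φ = m v²/r.
cos 150° = -0.8660, so T = m(v²/r + g cos φ) = 2.13 × ((5.76)²/2.60 + 10.0 × -0.8660) = 2.13 × (12.76 + (-8.660)) = 2.13 × 4.100 = 8.734 N.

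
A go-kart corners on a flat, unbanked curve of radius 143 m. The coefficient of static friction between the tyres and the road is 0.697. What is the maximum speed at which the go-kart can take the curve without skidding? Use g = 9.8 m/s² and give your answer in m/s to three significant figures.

On a flat curve, static friction is the only horizontal force, so it must supply the full centripetal force: μ_s m g = m v²/r.
Mass cancels: v_max = √(μ_s g r) = √(0.697 × 9.8 × 143) = √976.8 = 31.25 m/s.

31.3 m/s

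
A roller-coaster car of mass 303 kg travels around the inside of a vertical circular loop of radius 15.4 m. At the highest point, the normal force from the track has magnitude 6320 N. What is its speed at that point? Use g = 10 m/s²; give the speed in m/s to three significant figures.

21.8 m/s

At the top, N + mg = mv²/r, so v = √(r(N/m + g)) = √(15.4 × (6320/303 + 10.0)) = √(15.4 × 30.86) = √475.2 = 21.80 m/s.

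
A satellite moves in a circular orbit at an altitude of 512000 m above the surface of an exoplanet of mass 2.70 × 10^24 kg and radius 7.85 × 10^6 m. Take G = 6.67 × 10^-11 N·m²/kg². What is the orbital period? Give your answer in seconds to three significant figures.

11300 s

r = R + h = 7.85 × 10^6 + 512000 = 8.362 × 10^6 m. Gravity provides the centripetal force: G M m / r² = m v² / r ⇒ v = √(GM/r) = 4641 m/s.
T = 2πr/v = 2π × 8.362 × 10^6 / 4641 = 11320 s.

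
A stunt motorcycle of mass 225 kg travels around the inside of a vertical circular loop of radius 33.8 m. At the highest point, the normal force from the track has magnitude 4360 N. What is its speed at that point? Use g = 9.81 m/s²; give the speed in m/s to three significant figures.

At the top, N + mg = mv²/r, so v = √(r(N/m + g)) = √(33.8 × (4360/225 + 9.81)) = √(33.8 × 29.19) = √986.5 = 31.41 m/s.

31.4 m/s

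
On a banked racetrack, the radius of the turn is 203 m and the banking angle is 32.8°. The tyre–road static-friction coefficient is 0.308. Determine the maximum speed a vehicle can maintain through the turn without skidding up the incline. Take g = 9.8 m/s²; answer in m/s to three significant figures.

48.6 m/s

At the maximum speed, friction acts down the slope at its limiting value f = μN. Radially (horizontal, toward centre): N sinθ + μN cosθ = mv²/r. Vertically: N cosθ − μN sinθ = mg.
Dividing: v² = r g (sinθ + μcosθ)/(cosθ − μsinθ).
sinθ + μcosθ = 0.5417 + 0.308×0.8406 = 0.8006; cosθ − μsinθ = 0.8406 − 0.308×0.5417 = 0.6737.
v² = 203 × 9.8 × 0.8006/0.6737 = 2364 m²/s², so v = 48.62 m/s.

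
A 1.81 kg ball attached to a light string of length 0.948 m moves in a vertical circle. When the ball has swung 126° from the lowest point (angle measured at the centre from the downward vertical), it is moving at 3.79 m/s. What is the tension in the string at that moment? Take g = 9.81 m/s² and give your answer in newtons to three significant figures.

Take the radial direction toward the centre of the circle as positive. The component of the weight along the string toward the centre is −mg cos φ (φ measured from the bottom), so Newton's second law along the string gives T − mg cos φ = m v²/r.
cos 126° = -0.5878, so T = m(v²/r + g cos φ) = 1.81 × ((3.79)²/0.948 + 9.81 × -0.5878) = 1.81 × (15.15 + (-5.766)) = 1.81 × 9.386 = 16.99 N.

17.0 N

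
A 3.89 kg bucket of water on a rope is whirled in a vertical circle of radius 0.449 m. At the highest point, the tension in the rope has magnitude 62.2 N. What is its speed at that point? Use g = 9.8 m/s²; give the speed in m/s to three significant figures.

At the top, T + mg = mv²/r, so v = √(r(T/m + g)) = √(0.449 × (62.2/3.89 + 9.8)) = √(0.449 × 25.79) = √11.58 = 3.403 m/s.

3.40 m/s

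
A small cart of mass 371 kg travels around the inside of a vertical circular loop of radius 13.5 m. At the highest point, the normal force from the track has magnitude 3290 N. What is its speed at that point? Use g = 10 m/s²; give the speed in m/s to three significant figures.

16.0 m/s

At the top, N + mg = mv²/r, so v = √(r(N/m + g)) = √(13.5 × (3290/371 + 10.0)) = √(13.5 × 18.87) = √254.7 = 15.96 m/s.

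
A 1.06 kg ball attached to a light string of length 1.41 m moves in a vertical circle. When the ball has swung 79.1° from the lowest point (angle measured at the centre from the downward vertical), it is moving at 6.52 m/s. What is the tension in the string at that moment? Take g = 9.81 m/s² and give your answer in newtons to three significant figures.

Take the radial direction toward the centre of the circle as positive. The component of the weight along the string toward the centre is −mg cos φ (φ measured from the bottom), so Newton's second law along the string gives T − mg cos φ = m v²/r.
cos 79.1° = 0.1891, so T = m(v²/r + g cos φ) = 1.06 × ((6.52)²/1.41 + 9.81 × 0.1891) = 1.06 × (30.15 + (1.855)) = 1.06 × 32.00 = 33.92 N.

33.9 N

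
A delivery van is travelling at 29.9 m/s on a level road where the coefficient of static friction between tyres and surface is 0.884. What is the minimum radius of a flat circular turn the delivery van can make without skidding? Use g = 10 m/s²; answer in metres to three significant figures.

101 m

At the limit, μ_s m g = m v²/r, so r_min = v²/(μ_s g) = (29.9)²/(0.884 × 10.0) = 894.0/8.840 = 101.1 m.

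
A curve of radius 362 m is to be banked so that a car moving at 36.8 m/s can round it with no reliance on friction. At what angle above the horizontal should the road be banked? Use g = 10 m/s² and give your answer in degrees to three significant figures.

With no friction, the horizontal component of the normal force provides the centripetal force: N sinθ = mv²/r, while N cosθ = mg vertically.
Dividing: tanθ = v²/(r g) = (36.8)²/(362 × 10.0) = 1354/3620 = 0.3741.
θ = arctan(0.3741) = 20.51°.

20.5°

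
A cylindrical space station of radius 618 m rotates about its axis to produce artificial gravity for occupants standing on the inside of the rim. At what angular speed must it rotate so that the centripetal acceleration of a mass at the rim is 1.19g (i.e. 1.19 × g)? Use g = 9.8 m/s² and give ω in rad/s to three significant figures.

0.137 rad/s

Centripetal acceleration a_c = ω²r. Setting ω²r = 1.19g:
ω = √(1.19g / r) = √(1.19 × 9.8 / 618) = √0.01887 = 0.1374 rad/s.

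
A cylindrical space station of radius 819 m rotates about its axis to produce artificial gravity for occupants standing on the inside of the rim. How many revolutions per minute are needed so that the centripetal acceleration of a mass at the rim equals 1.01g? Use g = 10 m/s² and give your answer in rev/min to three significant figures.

Require ω²r = 1.01g, so ω = √(1.01 × 10.0/819) = 0.1111 rad/s.
In rev/min: ω × 60/(2π) = 0.1111 × 60/(2π) = 1.060 rev/min.

1.06 rev/min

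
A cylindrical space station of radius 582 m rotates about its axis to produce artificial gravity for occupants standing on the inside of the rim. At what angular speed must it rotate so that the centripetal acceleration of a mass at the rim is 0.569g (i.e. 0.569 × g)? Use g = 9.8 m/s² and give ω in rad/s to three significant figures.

0.0979 rad/s

Centripetal acceleration a_c = ω²r. Setting ω²r = 0.569g:
ω = √(0.569g / r) = √(0.569 × 9.8 / 582) = √0.009581 = 0.09788 rad/s.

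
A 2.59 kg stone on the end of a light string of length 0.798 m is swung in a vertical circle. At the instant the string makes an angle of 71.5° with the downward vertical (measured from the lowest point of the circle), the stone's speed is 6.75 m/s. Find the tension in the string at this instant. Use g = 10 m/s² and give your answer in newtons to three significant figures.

Take the radial direction toward the centre of the circle as positive. The component of the weight along the string toward the centre is −mg cos φ (φ measured from the bottom), so Newton's second law along the string gives T − mg cos φ = m v²/r.
cos 71.5° = 0.3173, so T = m(v²/r + g cos φ) = 2.59 × ((6.75)²/0.798 + 10.0 × 0.3173) = 2.59 × (57.10 + (3.173)) = 2.59 × 60.27 = 156.1 N.

156 N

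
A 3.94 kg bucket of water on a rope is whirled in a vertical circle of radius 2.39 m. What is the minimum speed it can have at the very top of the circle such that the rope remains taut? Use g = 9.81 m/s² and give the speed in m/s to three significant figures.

4.84 m/s

At the top, both weight mg and T point toward the centre: T + mg = mv²/r.
At minimum speed T → 0, so mg = mv_min²/r ⇒ v_min = √(g r) = √(9.81 × 2.39) = 4.842 m/s.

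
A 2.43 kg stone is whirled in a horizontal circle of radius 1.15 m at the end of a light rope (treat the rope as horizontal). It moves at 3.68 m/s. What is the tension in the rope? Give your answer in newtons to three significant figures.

28.6 N

The tension is the only horizontal force, so it supplies the full centripetal force: T = m v²/r = 2.43 × (3.680)²/1.15 = 2.43 × 13.54/1.15 = 28.62 N.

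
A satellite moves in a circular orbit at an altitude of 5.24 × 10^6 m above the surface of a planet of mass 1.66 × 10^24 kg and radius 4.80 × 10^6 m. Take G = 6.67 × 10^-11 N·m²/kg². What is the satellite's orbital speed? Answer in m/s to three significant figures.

3320 m/s

Orbital radius r = R + h = 4.80 × 10^6 + 5.24 × 10^6 = 1.004 × 10^7 m.
Gravity supplies the centripetal force: G M m / r² = m v² / r, so v = √(GM/r).
v = √(6.67 × 10^-11 × 1.66 × 10^24 / 1.004 × 10^7) = √(1.103 × 10^7) = 3321 m/s.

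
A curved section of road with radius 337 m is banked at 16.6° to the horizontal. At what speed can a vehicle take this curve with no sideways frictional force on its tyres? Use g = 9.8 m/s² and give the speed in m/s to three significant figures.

On a frictionless banked curve, N sinθ = mv²/r and N cosθ = mg, so tanθ = v²/(rg).
v = √(r g tanθ) = √(337 × 9.8 × tan 16.6°) = √(337 × 9.8 × 0.2981) = √984.5 = 31.38 m/s.

31.4 m/s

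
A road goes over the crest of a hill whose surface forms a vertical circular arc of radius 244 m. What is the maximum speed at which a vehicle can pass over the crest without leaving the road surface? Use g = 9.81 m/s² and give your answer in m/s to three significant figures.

48.9 m/s

At the crest the centre of the circle is below the vehicle, so the net downward (centripetal) force is mg − N = mv²/r.
The vehicle leaves the road when N → 0, giving v_max = √(g r) = √(9.81 × 244) = 48.92 m/s.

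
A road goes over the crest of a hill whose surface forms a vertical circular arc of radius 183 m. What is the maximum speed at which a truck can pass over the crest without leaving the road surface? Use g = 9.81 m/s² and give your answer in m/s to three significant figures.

At the crest the centre of the circle is below the truck, so the net downward (centripetal) force is mg − N = mv²/r.
The truck leaves the road when N → 0, giving v_max = √(g r) = √(9.81 × 183) = 42.37 m/s.

42.4 m/s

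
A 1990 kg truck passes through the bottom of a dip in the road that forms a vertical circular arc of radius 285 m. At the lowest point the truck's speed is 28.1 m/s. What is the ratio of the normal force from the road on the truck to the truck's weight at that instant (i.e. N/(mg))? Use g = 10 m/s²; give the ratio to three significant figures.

1.28

At the bottom, N − mg = mv²/r, so N = m(v²/r + g) and N/(mg) = v²/(rg) + 1 = (28.1)²/(285 × 10.0) + 1 = 0.2771 + 1 = 1.277.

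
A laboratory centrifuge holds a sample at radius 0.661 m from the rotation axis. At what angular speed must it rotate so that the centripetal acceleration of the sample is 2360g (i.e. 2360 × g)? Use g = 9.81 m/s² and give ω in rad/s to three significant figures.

Centripetal acceleration a_c = ω²r. Setting ω²r = 2360g:
ω = √(2360g / r) = √(2360 × 9.81 / 0.661) = √35030 = 187.1 rad/s.

187 rad/s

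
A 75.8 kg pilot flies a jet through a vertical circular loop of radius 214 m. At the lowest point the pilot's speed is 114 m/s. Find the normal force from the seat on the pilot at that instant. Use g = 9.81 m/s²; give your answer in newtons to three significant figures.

At the lowest point, N points up (toward the centre) and the weight mg points down (away from the centre), so the net inward force is N − mg = mv²/r.
N = m(v²/r + g) = 75.8 × ((114)²/214 + 9.81) = 75.8 × (60.73 + 9.81) = 75.8 × 70.54 = 5347 N.

5350 N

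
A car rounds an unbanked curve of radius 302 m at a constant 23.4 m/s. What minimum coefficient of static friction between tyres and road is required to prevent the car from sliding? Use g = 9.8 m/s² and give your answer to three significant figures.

0.185

Friction provides the centripetal force: μ_s m g = m v²/r, so μ_s = v²/(g r) = (23.40)²/(9.8 × 302) = 547.6/2960 = 0.1850.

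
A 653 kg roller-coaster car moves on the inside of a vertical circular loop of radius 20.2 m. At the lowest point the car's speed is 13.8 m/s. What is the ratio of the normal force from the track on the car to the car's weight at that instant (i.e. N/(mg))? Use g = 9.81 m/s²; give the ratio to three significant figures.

1.96

At the bottom, N − mg = mv²/r, so N = m(v²/r + g) and N/(mg) = v²/(rg) + 1 = (13.8)²/(20.2 × 9.81) + 1 = 0.9610 + 1 = 1.961.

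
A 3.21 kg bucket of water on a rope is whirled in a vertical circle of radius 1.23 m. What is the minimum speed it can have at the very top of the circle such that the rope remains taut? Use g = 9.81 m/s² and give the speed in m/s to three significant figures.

At the top, both weight mg and T point toward the centre: T + mg = mv²/r.
At minimum speed T → 0, so mg = mv_min²/r ⇒ v_min = √(g r) = √(9.81 × 1.23) = 3.474 m/s.

3.47 m/s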